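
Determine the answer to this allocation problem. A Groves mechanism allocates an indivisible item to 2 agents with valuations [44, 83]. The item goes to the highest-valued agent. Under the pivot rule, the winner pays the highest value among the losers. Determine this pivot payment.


Step 1: The efficient winner is agent 1 with value 83
Step 2: Other agents' values: [44]
Step 3: Pivot payment = max(others) = 44
Step 4: The winner pays 44

44


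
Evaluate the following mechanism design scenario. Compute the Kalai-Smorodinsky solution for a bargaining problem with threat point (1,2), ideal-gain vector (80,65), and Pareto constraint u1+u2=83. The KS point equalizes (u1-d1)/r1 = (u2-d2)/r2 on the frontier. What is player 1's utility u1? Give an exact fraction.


Step 1: At the KS point, (u1-d1)/r1 = (u2-d2)/r2 = t and u1+u2 = 83
Step 2: u1 = d1 + r1*t and u2 = d2 + r2*t, so (d1 + r1*t) + (d2 + r2*t) = 83
Step 3: t = (83 - 1 - 2)/(80 + 65) = 80/145 = 16/29
Step 4: u1 = d1 + r1*t = 1 + 80 * 16/29 = 1309/29
Step 5: (Check: u2 = d2 + r2*t = 1098/29; u1+u2 = 1309/29 + 1098/29 = 83, on the frontier.)

1309/29


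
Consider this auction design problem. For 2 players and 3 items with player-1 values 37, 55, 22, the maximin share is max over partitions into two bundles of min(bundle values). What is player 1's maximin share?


Step 1: Item values = 37, 55, 22
Step 2: Enumerate all 2-bundle partitions and take the smaller bundle:
  Partition 1: {37} vs {55,22} -> bundles 37, 77; min = 37
  Partition 2: {55} vs {37,22} -> bundles 55, 59; min = 55
  Partition 3: {22} vs {37,55} -> bundles 22, 92; min = 22
Step 3: MMS = max(37, 55, 22) = 55

55


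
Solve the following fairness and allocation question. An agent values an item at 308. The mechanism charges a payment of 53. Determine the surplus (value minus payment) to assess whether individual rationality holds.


Step 1: Surplus = value - payment = 308 - 53 = 255
Step 2: IR is satisfied (surplus >= 0)

255


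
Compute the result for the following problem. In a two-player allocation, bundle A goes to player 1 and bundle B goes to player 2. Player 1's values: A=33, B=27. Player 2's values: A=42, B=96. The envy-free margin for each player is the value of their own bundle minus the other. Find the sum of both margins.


Step 1: Player 1's margin = v1(A) - v1(B) = 33 - 27 = 6
Step 2: Player 2's margin = v2(B) - v2(A) = 96 - 42 = 54
Step 3: Total margin = 6 + 54 = 60

60


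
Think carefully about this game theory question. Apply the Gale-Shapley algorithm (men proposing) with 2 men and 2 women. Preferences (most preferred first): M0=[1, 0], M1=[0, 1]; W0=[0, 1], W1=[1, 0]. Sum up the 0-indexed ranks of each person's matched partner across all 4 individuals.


Step 1: Run Gale-Shapley (men propose, women hold best offer):
  M0 proposes to W1; she accepts
  M1 proposes to W0; she accepts
Step 2: Final matching: W0-M1, W1-M0
Step 3: 0-indexed ranks (man's rank of his match, then woman's): 0 + 1 + 0 + 1
Step 4: Total rank sum = 2

2


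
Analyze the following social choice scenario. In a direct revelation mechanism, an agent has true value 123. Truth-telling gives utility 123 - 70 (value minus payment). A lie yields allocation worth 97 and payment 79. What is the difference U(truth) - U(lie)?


Step 1: U(truth) = value - payment = 123 - 70 = 53
Step 2: U(lie) = allocation - payment = 97 - 79 = 18
Step 3: IC gap = 53 - 18 = 35

35


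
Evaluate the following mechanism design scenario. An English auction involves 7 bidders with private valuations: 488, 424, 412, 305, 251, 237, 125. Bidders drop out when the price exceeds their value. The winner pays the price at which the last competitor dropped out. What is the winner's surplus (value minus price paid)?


Step 1: Identify the highest value: 488
Step 2: Identify the second-highest value: 424
Step 3: The final price = second-highest value = 424
Step 4: Surplus = 488 - 424 = 64

64


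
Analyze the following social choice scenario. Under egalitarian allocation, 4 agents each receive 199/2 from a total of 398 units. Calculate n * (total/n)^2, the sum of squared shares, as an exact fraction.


Step 1: Each agent's share = 398/4 = 199/2
Step 2: Square of each share = (199/2)^2 = 39601/4
Step 3: Sum of squares = 4 * 39601/4 = 39601

39601


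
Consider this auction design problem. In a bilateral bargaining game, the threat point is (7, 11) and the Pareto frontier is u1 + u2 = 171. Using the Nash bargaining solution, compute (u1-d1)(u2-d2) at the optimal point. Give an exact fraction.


Step 1: The Nash solution splits surplus symmetrically above the disagreement point
Step 2: u1 = (total + d1 - d2)/2 = (171 + 7 - 11)/2 = 167/2
Step 3: u2 = (total - d1 + d2)/2 = (171 - 7 + 11)/2 = 175/2
Step 4: Nash product = (167/2 - 7) * (175/2 - 11)
Step 5: = 153/2 * 153/2 = 23409/4

23409/4


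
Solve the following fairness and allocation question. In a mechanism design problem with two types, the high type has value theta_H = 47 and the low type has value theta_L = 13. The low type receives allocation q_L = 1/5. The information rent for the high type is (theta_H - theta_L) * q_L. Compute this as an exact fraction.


Step 1: theta_H - theta_L = 47 - 13 = 34
Step 2: Information rent = (theta_H - theta_L) * q_L
Step 3: = 34 * 1/5
Step 4: = 34/5

34/5


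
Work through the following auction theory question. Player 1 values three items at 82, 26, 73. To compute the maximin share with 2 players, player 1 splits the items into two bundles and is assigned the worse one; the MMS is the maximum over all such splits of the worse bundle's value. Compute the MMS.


Step 1: Item values = 82, 26, 73
Step 2: Enumerate all 2-bundle partitions and take the smaller bundle:
  Partition 1: {82} vs {26,73} -> bundles 82, 99; min = 82
  Partition 2: {26} vs {82,73} -> bundles 26, 155; min = 26
  Partition 3: {73} vs {82,26} -> bundles 73, 108; min = 73
Step 3: MMS = max(82, 26, 73) = 82

82


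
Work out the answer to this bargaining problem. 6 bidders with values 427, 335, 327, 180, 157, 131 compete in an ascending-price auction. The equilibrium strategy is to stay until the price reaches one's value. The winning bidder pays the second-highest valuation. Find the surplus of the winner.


Step 1: Identify the highest value: 427
Step 2: Identify the second-highest value: 335
Step 3: The final price = second-highest value = 335
Step 4: Surplus = 427 - 335 = 92

92


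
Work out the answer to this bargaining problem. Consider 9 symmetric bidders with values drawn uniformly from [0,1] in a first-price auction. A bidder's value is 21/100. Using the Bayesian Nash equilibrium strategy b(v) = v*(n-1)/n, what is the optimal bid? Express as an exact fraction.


Step 1: The symmetric BNE bidding function is b(v) = v * (n-1) / n
Step 2: Substitute v = 21/100 and n = 9
Step 3: b = 21/100 * 8/9
Step 4: b = 14/75

14/75


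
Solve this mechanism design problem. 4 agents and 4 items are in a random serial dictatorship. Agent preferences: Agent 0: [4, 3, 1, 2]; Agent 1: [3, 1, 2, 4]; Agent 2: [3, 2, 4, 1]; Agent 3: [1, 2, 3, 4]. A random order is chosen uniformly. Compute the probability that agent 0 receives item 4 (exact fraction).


Step 1: Agent 0 wants item 4
Step 2: There are 24 possible orderings of agents
Step 3: In 24 orderings, agent 0 gets item 4
Step 4: Probability = 24/24 = 1

1


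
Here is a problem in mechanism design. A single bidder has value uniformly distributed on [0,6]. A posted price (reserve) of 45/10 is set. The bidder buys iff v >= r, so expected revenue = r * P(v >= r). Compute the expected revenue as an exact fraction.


Step 1: Posted price r = 9/2, value support [0,6]
Step 2: P(v >= r) = (6 - 9/2)/6 = 1/4
Step 3: Expected revenue = r * P(v >= r) = 9/2 * 1/4
Step 4: Revenue = 9/8

9/8


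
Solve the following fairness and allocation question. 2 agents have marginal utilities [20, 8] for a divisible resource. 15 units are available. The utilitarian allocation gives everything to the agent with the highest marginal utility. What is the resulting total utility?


Step 1: The marginal utilities are [20, 8]
Step 2: The highest marginal utility is 20
Step 3: All 15 units go to that agent
Step 4: Total utility = 20 * 15 = 300

300


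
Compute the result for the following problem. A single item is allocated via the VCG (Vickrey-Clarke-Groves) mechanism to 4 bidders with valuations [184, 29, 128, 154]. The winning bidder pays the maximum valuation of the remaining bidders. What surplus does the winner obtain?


Step 1: The winner is the agent with the highest value: agent 0 with value 184
Step 2: Values of other agents: [29, 128, 154]
Step 3: VCG payment = max of others' values = 154
Step 4: Surplus = 184 - 154 = 30

30


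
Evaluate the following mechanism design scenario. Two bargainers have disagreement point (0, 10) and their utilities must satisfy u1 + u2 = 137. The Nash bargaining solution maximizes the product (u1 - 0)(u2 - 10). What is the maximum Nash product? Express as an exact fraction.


Step 1: The Nash solution splits surplus symmetrically above the disagreement point
Step 2: u1 = (total + d1 - d2)/2 = (137 + 0 - 10)/2 = 127/2
Step 3: u2 = (total - d1 + d2)/2 = (137 - 0 + 10)/2 = 147/2
Step 4: Nash product = (127/2 - 0) * (147/2 - 10)
Step 5: = 127/2 * 127/2 = 16129/4

16129/4


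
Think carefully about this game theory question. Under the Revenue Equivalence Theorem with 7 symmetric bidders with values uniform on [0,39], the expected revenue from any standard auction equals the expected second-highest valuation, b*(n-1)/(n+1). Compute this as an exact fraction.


Step 1: By Revenue Equivalence, expected revenue = b*(n-1)/(n+1)
Step 2: Substituting n = 7, b = 39
Step 3: Revenue = 39*(7-1)/(7+1) = 39*6/8
Step 4: Revenue = 234/8 = 117/4

117/4


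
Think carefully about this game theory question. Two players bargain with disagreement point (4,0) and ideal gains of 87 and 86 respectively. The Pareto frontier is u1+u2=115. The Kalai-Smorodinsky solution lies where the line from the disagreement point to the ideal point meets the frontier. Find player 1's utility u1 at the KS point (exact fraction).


Step 1: At the KS point, (u1-d1)/r1 = (u2-d2)/r2 = t and u1+u2 = 115
Step 2: u1 = d1 + r1*t and u2 = d2 + r2*t, so (d1 + r1*t) + (d2 + r2*t) = 115
Step 3: t = (115 - 4 - 0)/(87 + 86) = 111/173
Step 4: u1 = d1 + r1*t = 4 + 87 * 111/173 = 10349/173
Step 5: (Check: u2 = d2 + r2*t = 9546/173; u1+u2 = 10349/173 + 9546/173 = 115, on the frontier.)

10349/173


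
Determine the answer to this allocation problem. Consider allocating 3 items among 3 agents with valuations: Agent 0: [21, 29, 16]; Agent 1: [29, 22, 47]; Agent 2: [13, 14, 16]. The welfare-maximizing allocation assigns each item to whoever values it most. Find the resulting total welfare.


Step 1: For each item, find the maximum value among all agents.
Step 2: Item 0 -> Agent 1 (value 29)
Step 3: Item 1 -> Agent 0 (value 29)
Step 4: Item 2 -> Agent 1 (value 47)
Step 5: Total welfare = 29 + 29 + 47 = 105

105


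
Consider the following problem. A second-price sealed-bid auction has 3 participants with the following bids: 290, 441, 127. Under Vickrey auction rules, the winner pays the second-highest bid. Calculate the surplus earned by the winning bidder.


Step 1: Sort bids in descending order: 441, 290, 127
Step 2: The winning bid is the highest: 441
Step 3: The payment equals the second-highest bid: 290
Step 4: Surplus = winner's bid - payment = 441 - 290 = 151

151


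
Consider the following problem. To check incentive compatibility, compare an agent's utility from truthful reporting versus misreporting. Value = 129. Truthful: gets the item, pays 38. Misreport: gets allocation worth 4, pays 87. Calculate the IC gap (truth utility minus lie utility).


Step 1: U(truth) = value - payment = 129 - 38 = 91
Step 2: U(lie) = allocation - payment = 4 - 87 = -83
Step 3: IC gap = 91 - (-83) = 174

174


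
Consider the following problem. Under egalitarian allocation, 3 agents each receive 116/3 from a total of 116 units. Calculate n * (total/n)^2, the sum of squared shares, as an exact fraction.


Step 1: Each agent's share = 116/3
Step 2: Square of each share = (116/3)^2 = 13456/9
Step 3: Sum of squares = 3 * 13456/9 = 13456/3

13456/3


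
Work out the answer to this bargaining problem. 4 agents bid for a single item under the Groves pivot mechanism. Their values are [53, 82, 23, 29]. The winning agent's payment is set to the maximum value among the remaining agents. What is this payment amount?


Step 1: The efficient winner is agent 1 with value 82
Step 2: Other agents' values: [53, 23, 29]
Step 3: Pivot payment = max(others) = 53
Step 4: The winner pays 53

53


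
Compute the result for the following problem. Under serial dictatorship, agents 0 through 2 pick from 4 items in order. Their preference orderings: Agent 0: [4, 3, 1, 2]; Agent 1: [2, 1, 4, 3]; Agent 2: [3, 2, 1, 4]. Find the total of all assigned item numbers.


Step 1: Agent 0 picks item 4
Step 2: Agent 1 picks item 2
Step 3: Agent 2 picks item 3
Step 4: Sum = 4 + 2 + 3 = 9

9


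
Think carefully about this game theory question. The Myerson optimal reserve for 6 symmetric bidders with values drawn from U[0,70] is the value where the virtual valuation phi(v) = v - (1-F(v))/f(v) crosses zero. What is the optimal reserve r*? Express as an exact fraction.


Step 1: For U[0,70], F(v) = v/70 and f(v) = 1/70
Step 2: phi(v) = v - (1 - v/70)/(1/70) = v - (70 - v) = 2v - 70
Step 3: Set phi(r*) = 0: 2r* - 70 = 0
Step 4: r* = 70/2 = 35 (the number of bidders n = 6 does not enter)

35


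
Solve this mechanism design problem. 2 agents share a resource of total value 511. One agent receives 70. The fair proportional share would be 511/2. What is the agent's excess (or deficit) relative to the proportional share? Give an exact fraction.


Step 1: Proportional share = 511/2
Step 2: Agent's actual allocation = 70
Step 3: Excess = 70 - 511/2 = -371/2

-371/2


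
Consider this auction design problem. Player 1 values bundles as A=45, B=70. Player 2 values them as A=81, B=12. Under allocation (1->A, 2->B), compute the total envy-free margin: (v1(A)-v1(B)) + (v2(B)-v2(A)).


Step 1: Player 1's margin = v1(A) - v1(B) = 45 - 70 = -25
Step 2: Player 2's margin = v2(B) - v2(A) = 12 - 81 = -69
Step 3: Total margin = -25 + -69 = -94

-94


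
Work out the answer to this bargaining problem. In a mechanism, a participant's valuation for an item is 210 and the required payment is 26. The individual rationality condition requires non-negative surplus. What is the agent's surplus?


Step 1: Surplus = value - payment = 210 - 26 = 184
Step 2: IR is satisfied (surplus >= 0)

184


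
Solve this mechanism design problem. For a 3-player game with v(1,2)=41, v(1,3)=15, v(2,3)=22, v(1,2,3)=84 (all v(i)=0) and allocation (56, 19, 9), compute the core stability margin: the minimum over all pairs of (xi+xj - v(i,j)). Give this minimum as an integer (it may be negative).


Step 1: Slack for coalition (1,2): x1+x2 - v12 = 75 - 41 = 34
Step 2: Slack for coalition (1,3): x1+x3 - v13 = 65 - 15 = 50
Step 3: Slack for coalition (2,3): x2+x3 - v23 = 28 - 22 = 6
Step 4: Minimum slack = min(34, 50, 6) = 6, attained by (2,3); no pair can gain by deviating, so the allocation is in the core

6


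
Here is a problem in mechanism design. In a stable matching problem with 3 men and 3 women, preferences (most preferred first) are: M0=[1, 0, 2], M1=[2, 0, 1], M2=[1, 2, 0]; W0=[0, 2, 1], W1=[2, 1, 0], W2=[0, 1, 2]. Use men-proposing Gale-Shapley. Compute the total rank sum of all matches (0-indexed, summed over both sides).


Step 1: Run Gale-Shapley (men propose, women hold best offer):
  M0 proposes to W1; she accepts
  M1 proposes to W2; she accepts
  M2 proposes to W1; she switches from M0
  M0 proposes to W0; she accepts
Step 2: Final matching: W0-M0, W1-M2, W2-M1
Step 3: 0-indexed ranks (man's rank of his match, then woman's): 1 + 0 + 0 + 0 + 0 + 1
Step 4: Total rank sum = 2

2


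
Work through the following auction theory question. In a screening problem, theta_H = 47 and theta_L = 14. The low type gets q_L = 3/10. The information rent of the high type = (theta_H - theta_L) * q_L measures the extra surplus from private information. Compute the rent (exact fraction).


Step 1: theta_H - theta_L = 47 - 14 = 33
Step 2: Information rent = (theta_H - theta_L) * q_L
Step 3: = 33 * 3/10
Step 4: = 99/10

99/10


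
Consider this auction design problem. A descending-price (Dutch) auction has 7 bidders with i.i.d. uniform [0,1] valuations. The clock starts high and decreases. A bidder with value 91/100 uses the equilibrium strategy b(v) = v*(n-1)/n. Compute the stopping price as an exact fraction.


Step 1: Dutch auctions are strategically equivalent to first-price auctions
Step 2: The equilibrium bid is b(v) = v*(n-1)/n
Step 3: b = 91/100 * 6/7
Step 4: b = 39/50

39/50


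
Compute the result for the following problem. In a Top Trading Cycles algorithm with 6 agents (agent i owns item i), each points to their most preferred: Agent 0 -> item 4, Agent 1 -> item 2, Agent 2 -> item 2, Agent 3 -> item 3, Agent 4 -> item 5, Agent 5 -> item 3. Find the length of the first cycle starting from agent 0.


Step 1: Trace the pointer graph from agent 0: 0 -> 4 -> 5 -> 3 -> 3
Step 2: A cycle is detected when we revisit agent 3
Step 3: The cycle is: 3 -> 3
Step 4: Cycle length = 1

1


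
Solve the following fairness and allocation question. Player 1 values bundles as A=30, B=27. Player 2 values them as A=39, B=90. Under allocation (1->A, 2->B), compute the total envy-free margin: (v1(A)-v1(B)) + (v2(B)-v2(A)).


Step 1: Player 1's margin = v1(A) - v1(B) = 30 - 27 = 3
Step 2: Player 2's margin = v2(B) - v2(A) = 90 - 39 = 51
Step 3: Total margin = 3 + 51 = 54

54


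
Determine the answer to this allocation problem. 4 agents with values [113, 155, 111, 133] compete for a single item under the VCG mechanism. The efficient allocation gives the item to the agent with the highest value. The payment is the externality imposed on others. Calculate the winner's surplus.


Step 1: The winner is the agent with the highest value: agent 1 with value 155
Step 2: Values of other agents: [113, 111, 133]
Step 3: VCG payment = max of others' values = 133
Step 4: Surplus = 155 - 133 = 22

22


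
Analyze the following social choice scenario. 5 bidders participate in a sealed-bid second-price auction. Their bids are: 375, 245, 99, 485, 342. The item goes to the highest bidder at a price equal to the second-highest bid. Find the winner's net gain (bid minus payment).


Step 1: Sort bids in descending order: 485, 375, 342, 245, 99
Step 2: The winning bid is the highest: 485
Step 3: The payment equals the second-highest bid: 375
Step 4: Surplus = winner's bid - payment = 485 - 375 = 110

110


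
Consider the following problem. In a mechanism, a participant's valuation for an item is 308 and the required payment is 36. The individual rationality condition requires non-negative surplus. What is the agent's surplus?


Step 1: Surplus = value - payment = 308 - 36 = 272
Step 2: IR is satisfied (surplus >= 0)

272


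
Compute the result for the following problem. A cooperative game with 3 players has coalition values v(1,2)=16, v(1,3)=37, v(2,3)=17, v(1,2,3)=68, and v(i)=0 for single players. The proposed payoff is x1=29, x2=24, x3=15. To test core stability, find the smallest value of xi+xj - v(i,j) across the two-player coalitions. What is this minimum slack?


Step 1: Slack for coalition (1,2): x1+x2 - v12 = 53 - 16 = 37
Step 2: Slack for coalition (1,3): x1+x3 - v13 = 44 - 37 = 7
Step 3: Slack for coalition (2,3): x2+x3 - v23 = 39 - 17 = 22
Step 4: Minimum slack = min(37, 7, 22) = 7, attained by (1,3); no pair can gain by deviating, so the allocation is in the core

7


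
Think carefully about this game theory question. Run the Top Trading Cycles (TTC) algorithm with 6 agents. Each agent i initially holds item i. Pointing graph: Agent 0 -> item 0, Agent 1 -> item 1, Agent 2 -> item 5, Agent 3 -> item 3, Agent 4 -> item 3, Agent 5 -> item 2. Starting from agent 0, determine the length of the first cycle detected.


Step 1: Trace the pointer graph from agent 0: 0 -> 0
Step 2: A cycle is detected when we revisit agent 0
Step 3: The cycle is: 0 -> 0
Step 4: Cycle length = 1

1


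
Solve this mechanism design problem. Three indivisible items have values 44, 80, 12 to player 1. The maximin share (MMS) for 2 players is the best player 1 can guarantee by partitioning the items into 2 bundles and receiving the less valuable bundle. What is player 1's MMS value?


Step 1: Item values = 44, 80, 12
Step 2: Enumerate all 2-bundle partitions and take the smaller bundle:
  Partition 1: {44} vs {80,12} -> bundles 44, 92; min = 44
  Partition 2: {80} vs {44,12} -> bundles 80, 56; min = 56
  Partition 3: {12} vs {44,80} -> bundles 12, 124; min = 12
Step 3: MMS = max(44, 56, 12) = 56

56


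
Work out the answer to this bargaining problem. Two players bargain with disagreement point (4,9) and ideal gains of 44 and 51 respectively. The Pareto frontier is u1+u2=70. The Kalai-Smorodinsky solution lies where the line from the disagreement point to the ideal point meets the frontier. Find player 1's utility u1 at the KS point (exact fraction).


Step 1: At the KS point, (u1-d1)/r1 = (u2-d2)/r2 = t and u1+u2 = 70
Step 2: u1 = d1 + r1*t and u2 = d2 + r2*t, so (d1 + r1*t) + (d2 + r2*t) = 70
Step 3: t = (70 - 4 - 9)/(44 + 51) = 57/95 = 3/5
Step 4: u1 = d1 + r1*t = 4 + 44 * 3/5 = 152/5
Step 5: (Check: u2 = d2 + r2*t = 198/5; u1+u2 = 152/5 + 198/5 = 70, on the frontier.)

152/5


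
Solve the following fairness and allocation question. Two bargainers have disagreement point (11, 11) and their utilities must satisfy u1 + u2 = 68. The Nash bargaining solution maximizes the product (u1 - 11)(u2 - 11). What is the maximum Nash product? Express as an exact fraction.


Step 1: The Nash solution splits surplus symmetrically above the disagreement point
Step 2: u1 = (total + d1 - d2)/2 = (68 + 11 - 11)/2 = 34
Step 3: u2 = (total - d1 + d2)/2 = (68 - 11 + 11)/2 = 34
Step 4: Nash product = (34 - 11) * (34 - 11)
Step 5: = 23 * 23 = 529

529


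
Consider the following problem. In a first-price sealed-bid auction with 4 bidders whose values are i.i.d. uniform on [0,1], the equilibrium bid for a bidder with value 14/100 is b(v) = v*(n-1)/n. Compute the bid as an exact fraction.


Step 1: The symmetric BNE bidding function is b(v) = v * (n-1) / n
Step 2: Substitute v = 7/50 and n = 4
Step 3: b = 7/50 * 3/4
Step 4: b = 21/200

21/200


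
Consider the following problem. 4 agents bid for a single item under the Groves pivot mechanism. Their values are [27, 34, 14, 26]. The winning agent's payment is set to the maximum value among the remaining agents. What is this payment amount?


Step 1: The efficient winner is agent 1 with value 34
Step 2: Other agents' values: [27, 14, 26]
Step 3: Pivot payment = max(others) = 27
Step 4: The winner pays 27

27


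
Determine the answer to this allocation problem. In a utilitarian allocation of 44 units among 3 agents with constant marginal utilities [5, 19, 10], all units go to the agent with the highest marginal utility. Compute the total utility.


Step 1: The marginal utilities are [5, 19, 10]
Step 2: The highest marginal utility is 19
Step 3: All 44 units go to that agent
Step 4: Total utility = 19 * 44 = 836

836


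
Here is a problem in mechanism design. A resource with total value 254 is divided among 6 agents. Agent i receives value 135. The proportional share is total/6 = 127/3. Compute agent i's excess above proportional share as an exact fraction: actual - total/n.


Step 1: Proportional share = 254/6 = 127/3
Step 2: Agent's actual allocation = 135
Step 3: Excess = 135 - 127/3 = 278/3

278/3


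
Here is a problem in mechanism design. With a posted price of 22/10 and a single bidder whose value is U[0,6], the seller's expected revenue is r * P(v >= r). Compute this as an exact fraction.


Step 1: Posted price r = 11/5, value support [0,6]
Step 2: P(v >= r) = (6 - 11/5)/6 = 19/30
Step 3: Expected revenue = r * P(v >= r) = 11/5 * 19/30
Step 4: Revenue = 209/150

209/150


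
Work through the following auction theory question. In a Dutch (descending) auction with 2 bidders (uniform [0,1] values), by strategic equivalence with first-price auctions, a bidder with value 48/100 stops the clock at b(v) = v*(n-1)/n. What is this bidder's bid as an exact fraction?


Step 1: Dutch auctions are strategically equivalent to first-price auctions
Step 2: The equilibrium bid is b(v) = v*(n-1)/n
Step 3: b = 12/25 * 1/2
Step 4: b = 6/25

6/25


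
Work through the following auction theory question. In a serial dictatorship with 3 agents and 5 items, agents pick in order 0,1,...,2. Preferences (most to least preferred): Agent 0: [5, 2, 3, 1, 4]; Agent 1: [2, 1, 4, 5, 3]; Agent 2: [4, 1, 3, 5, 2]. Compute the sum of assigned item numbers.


Step 1: Agent 0 picks item 5
Step 2: Agent 1 picks item 2
Step 3: Agent 2 picks item 4
Step 4: Sum = 5 + 2 + 4 = 11

11


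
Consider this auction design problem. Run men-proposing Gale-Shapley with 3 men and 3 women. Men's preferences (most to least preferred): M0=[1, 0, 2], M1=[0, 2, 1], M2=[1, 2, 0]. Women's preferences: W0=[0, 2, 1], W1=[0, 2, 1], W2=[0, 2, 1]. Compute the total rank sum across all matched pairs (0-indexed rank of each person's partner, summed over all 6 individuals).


Step 1: Run Gale-Shapley (men propose, women hold best offer):
  M0 proposes to W1; she accepts
  M1 proposes to W0; she accepts
  M2 proposes to W1; rejected
  M2 proposes to W2; she accepts
Step 2: Final matching: W0-M1, W1-M0, W2-M2
Step 3: 0-indexed ranks (man's rank of his match, then woman's): 0 + 2 + 0 + 0 + 1 + 1
Step 4: Total rank sum = 4

4


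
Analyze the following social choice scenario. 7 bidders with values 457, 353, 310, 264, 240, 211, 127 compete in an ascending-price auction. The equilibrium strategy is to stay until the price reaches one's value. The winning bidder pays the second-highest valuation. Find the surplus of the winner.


Step 1: Identify the highest value: 457
Step 2: Identify the second-highest value: 353
Step 3: The final price = second-highest value = 353
Step 4: Surplus = 457 - 353 = 104

104


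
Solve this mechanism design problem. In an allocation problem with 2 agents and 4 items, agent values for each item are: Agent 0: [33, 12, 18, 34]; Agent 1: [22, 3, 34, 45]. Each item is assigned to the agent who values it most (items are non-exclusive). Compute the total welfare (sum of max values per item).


Step 1: For each item, find the maximum value among all agents.
Step 2: Item 0 -> Agent 0 (value 33)
Step 3: Item 1 -> Agent 0 (value 12)
Step 4: Item 2 -> Agent 1 (value 34)
Step 5: Item 3 -> Agent 1 (value 45)
Step 6: Total welfare = 33 + 12 + 34 + 45 = 124

124


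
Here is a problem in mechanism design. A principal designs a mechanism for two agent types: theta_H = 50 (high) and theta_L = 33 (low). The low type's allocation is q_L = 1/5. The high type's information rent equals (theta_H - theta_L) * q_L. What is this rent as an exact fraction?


Step 1: theta_H - theta_L = 50 - 33 = 17
Step 2: Information rent = (theta_H - theta_L) * q_L
Step 3: = 17 * 1/5
Step 4: = 17/5

17/5


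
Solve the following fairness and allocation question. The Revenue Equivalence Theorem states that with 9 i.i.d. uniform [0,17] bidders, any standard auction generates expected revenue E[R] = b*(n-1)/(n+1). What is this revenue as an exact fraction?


Step 1: By Revenue Equivalence, expected revenue = b*(n-1)/(n+1)
Step 2: Substituting n = 9, b = 17
Step 3: Revenue = 17*(9-1)/(9+1) = 17*8/10
Step 4: Revenue = 136/10 = 68/5

68/5


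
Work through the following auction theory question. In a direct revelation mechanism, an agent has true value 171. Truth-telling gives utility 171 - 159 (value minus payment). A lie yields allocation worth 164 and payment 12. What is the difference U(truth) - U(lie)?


Step 1: U(truth) = value - payment = 171 - 159 = 12
Step 2: U(lie) = allocation - payment = 164 - 12 = 152
Step 3: IC gap = 12 - 152 = -140

-140


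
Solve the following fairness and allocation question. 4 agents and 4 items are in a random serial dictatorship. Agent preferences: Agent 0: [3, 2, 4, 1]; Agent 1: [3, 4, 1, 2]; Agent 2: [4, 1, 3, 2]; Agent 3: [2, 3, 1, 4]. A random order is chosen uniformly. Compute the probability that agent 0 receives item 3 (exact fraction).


Step 1: Agent 0 wants item 3
Step 2: There are 24 possible orderings of agents
Step 3: In 12 orderings, agent 0 gets item 3
Step 4: Probability = 12/24 = 1/2

1/2


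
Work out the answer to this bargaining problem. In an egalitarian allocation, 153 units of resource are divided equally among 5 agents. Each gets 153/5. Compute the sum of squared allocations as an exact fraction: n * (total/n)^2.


Step 1: Each agent's share = 153/5
Step 2: Square of each share = (153/5)^2 = 23409/25
Step 3: Sum of squares = 5 * 23409/25 = 23409/5

23409/5


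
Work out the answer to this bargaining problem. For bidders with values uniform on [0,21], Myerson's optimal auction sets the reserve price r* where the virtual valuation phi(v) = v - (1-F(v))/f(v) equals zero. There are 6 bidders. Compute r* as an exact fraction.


Step 1: For U[0,21], F(v) = v/21 and f(v) = 1/21
Step 2: phi(v) = v - (1 - v/21)/(1/21) = v - (21 - v) = 2v - 21
Step 3: Set phi(r*) = 0: 2r* - 21 = 0
Step 4: r* = 21/2 (the number of bidders n = 6 does not enter)

21/2


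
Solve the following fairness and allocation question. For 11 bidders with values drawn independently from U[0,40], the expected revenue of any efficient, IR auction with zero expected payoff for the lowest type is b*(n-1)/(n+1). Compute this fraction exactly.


Step 1: By Revenue Equivalence, expected revenue = b*(n-1)/(n+1)
Step 2: Substituting n = 11, b = 40
Step 3: Revenue = 40*(11-1)/(11+1) = 40*10/12
Step 4: Revenue = 400/12 = 100/3

100/3


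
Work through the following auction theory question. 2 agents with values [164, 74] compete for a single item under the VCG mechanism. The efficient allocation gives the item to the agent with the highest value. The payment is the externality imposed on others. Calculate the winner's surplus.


Step 1: The winner is the agent with the highest value: agent 0 with value 164
Step 2: Values of other agents: [74]
Step 3: VCG payment = max of others' values = 74
Step 4: Surplus = 164 - 74 = 90

90


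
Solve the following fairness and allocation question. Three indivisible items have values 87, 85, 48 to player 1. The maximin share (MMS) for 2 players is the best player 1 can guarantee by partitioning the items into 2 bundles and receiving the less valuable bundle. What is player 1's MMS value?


Step 1: Item values = 87, 85, 48
Step 2: Enumerate all 2-bundle partitions and take the smaller bundle:
  Partition 1: {87} vs {85,48} -> bundles 87, 133; min = 87
  Partition 2: {85} vs {87,48} -> bundles 85, 135; min = 85
  Partition 3: {48} vs {87,85} -> bundles 48, 172; min = 48
Step 3: MMS = max(87, 85, 48) = 87

87


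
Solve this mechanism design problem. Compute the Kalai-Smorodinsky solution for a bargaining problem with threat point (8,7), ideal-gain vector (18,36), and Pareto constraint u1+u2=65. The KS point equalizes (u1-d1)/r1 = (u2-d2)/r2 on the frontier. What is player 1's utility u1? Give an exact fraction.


Step 1: At the KS point, (u1-d1)/r1 = (u2-d2)/r2 = t and u1+u2 = 65
Step 2: u1 = d1 + r1*t and u2 = d2 + r2*t, so (d1 + r1*t) + (d2 + r2*t) = 65
Step 3: t = (65 - 8 - 7)/(18 + 36) = 50/54 = 25/27
Step 4: u1 = d1 + r1*t = 8 + 18 * 25/27 = 74/3
Step 5: (Check: u2 = d2 + r2*t = 121/3; u1+u2 = 74/3 + 121/3 = 65, on the frontier.)

74/3


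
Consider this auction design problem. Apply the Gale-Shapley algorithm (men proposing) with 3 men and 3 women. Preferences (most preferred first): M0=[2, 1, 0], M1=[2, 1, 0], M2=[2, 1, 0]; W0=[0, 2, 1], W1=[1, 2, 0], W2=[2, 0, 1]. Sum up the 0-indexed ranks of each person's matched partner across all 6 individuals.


Step 1: Run Gale-Shapley (men propose, women hold best offer):
  M0 proposes to W2; she accepts
  M1 proposes to W2; rejected
  M1 proposes to W1; she accepts
  M2 proposes to W2; she switches from M0
  M0 proposes to W1; rejected
  M0 proposes to W0; she accepts
Step 2: Final matching: W0-M0, W1-M1, W2-M2
Step 3: 0-indexed ranks (man's rank of his match, then woman's): 2 + 0 + 1 + 0 + 0 + 0
Step 4: Total rank sum = 3

3


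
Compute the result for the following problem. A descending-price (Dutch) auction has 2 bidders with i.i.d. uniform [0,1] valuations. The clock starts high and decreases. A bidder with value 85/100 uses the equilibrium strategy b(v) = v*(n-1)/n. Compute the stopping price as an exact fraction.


Step 1: Dutch auctions are strategically equivalent to first-price auctions
Step 2: The equilibrium bid is b(v) = v*(n-1)/n
Step 3: b = 17/20 * 1/2
Step 4: b = 17/40

17/40


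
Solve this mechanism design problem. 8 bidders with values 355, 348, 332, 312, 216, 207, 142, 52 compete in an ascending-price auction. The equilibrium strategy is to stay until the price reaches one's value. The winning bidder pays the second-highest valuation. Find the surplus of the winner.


Step 1: Identify the highest value: 355
Step 2: Identify the second-highest value: 348
Step 3: The final price = second-highest value = 348
Step 4: Surplus = 355 - 348 = 7

7


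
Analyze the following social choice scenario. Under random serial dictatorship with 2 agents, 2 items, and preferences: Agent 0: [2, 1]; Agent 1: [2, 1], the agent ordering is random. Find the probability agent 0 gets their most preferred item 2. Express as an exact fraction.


Step 1: Agent 0 wants item 2
Step 2: There are 2 possible orderings of agents
Step 3: In 1 orderings, agent 0 gets item 2
Step 4: Probability = 1/2

1/2


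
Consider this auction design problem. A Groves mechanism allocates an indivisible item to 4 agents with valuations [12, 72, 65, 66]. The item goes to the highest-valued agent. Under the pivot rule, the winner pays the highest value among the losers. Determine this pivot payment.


Step 1: The efficient winner is agent 1 with value 72
Step 2: Other agents' values: [12, 65, 66]
Step 3: Pivot payment = max(others) = 66
Step 4: The winner pays 66

66


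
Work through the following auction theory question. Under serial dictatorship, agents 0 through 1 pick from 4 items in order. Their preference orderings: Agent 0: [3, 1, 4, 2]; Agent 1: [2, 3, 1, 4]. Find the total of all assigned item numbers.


Step 1: Agent 0 picks item 3
Step 2: Agent 1 picks item 2
Step 3: Sum = 3 + 2 = 5

5


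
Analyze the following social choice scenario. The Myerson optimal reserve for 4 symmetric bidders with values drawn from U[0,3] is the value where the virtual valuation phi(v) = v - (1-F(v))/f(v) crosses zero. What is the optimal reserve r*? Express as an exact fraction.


Step 1: For U[0,3], F(v) = v/3 and f(v) = 1/3
Step 2: phi(v) = v - (1 - v/3)/(1/3) = v - (3 - v) = 2v - 3
Step 3: Set phi(r*) = 0: 2r* - 3 = 0
Step 4: r* = 3/2 (the number of bidders n = 4 does not enter)

3/2


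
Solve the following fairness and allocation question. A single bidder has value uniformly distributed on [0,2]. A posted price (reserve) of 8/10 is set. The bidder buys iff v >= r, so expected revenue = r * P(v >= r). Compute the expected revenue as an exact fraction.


Step 1: Posted price r = 4/5, value support [0,2]
Step 2: P(v >= r) = (2 - 4/5)/2 = 3/5
Step 3: Expected revenue = r * P(v >= r) = 4/5 * 3/5
Step 4: Revenue = 12/25

12/25


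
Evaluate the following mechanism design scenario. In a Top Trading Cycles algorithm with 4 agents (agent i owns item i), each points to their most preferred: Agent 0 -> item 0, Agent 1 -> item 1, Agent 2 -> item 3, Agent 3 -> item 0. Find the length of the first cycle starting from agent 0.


Step 1: Trace the pointer graph from agent 0: 0 -> 0
Step 2: A cycle is detected when we revisit agent 0
Step 3: The cycle is: 0 -> 0
Step 4: Cycle length = 1

1


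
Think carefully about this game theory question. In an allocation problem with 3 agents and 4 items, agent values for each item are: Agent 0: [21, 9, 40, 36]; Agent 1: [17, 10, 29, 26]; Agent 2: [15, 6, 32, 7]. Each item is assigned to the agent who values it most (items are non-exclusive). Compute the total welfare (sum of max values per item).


Step 1: For each item, find the maximum value among all agents.
Step 2: Item 0 -> Agent 0 (value 21)
Step 3: Item 1 -> Agent 1 (value 10)
Step 4: Item 2 -> Agent 0 (value 40)
Step 5: Item 3 -> Agent 0 (value 36)
Step 6: Total welfare = 21 + 10 + 40 + 36 = 107

107


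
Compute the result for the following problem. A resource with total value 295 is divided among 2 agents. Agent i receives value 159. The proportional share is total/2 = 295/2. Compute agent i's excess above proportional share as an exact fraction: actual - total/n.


Step 1: Proportional share = 295/2
Step 2: Agent's actual allocation = 159
Step 3: Excess = 159 - 295/2 = 23/2

23/2


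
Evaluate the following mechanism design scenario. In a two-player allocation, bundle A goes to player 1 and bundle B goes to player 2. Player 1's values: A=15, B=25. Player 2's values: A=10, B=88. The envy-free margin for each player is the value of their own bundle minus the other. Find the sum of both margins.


Step 1: Player 1's margin = v1(A) - v1(B) = 15 - 25 = -10
Step 2: Player 2's margin = v2(B) - v2(A) = 88 - 10 = 78
Step 3: Total margin = -10 + 78 = 68

68


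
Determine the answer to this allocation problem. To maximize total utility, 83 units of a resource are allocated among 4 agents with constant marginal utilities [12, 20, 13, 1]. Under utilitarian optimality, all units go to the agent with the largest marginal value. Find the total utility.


Step 1: The marginal utilities are [12, 20, 13, 1]
Step 2: The highest marginal utility is 20
Step 3: All 83 units go to that agent
Step 4: Total utility = 20 * 83 = 1660

1660


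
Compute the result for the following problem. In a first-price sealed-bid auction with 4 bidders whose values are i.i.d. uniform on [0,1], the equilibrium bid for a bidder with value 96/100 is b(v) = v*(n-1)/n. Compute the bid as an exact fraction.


Step 1: The symmetric BNE bidding function is b(v) = v * (n-1) / n
Step 2: Substitute v = 24/25 and n = 4
Step 3: b = 24/25 * 3/4
Step 4: b = 18/25

18/25


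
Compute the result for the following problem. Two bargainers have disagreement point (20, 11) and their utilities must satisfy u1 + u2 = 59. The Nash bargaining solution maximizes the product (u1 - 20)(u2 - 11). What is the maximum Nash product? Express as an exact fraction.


Step 1: The Nash solution splits surplus symmetrically above the disagreement point
Step 2: u1 = (total + d1 - d2)/2 = (59 + 20 - 11)/2 = 34
Step 3: u2 = (total - d1 + d2)/2 = (59 - 20 + 11)/2 = 25
Step 4: Nash product = (34 - 20) * (25 - 11)
Step 5: = 14 * 14 = 196

196


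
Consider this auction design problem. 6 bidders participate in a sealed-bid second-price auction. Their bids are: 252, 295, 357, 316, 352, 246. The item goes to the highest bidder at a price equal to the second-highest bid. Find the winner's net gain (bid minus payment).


Step 1: Sort bids in descending order: 357, 352, 316, 295, 252, 246
Step 2: The winning bid is the highest: 357
Step 3: The payment equals the second-highest bid: 352
Step 4: Surplus = winner's bid - payment = 357 - 352 = 5

5


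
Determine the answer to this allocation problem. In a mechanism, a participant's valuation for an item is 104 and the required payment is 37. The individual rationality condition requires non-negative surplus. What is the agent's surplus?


Step 1: Surplus = value - payment = 104 - 37 = 67
Step 2: IR is satisfied (surplus >= 0)

67


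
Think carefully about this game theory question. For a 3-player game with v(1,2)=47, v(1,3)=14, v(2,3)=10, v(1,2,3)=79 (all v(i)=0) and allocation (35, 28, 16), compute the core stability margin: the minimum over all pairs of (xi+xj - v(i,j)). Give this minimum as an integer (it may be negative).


Step 1: Slack for coalition (1,2): x1+x2 - v12 = 63 - 47 = 16
Step 2: Slack for coalition (1,3): x1+x3 - v13 = 51 - 14 = 37
Step 3: Slack for coalition (2,3): x2+x3 - v23 = 44 - 10 = 34
Step 4: Minimum slack = min(16, 37, 34) = 16, attained by (1,2); no pair can gain by deviating, so the allocation is in the core

16
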